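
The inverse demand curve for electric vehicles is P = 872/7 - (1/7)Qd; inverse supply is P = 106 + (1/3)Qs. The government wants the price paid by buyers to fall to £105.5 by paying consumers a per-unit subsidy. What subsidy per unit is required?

At a buyer price of 105.5, quantity demanded is 872 − 7·105.5 = 133.5.
Sellers supply 133.5 only when they receive Ps = 106 + (1/3)·133.5 = 150.5.
s = Ps − Pb = 150.5 − 105.5 = 45.

Required subsidy s = £45 per unit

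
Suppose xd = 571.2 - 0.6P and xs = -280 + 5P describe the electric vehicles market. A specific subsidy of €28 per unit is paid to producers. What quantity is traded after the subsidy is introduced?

x' = 495

Pre-subsidy: 571.2 - 0.6P = -280 + 5P gives P* = 152, x* = 480.
With the subsidy, sellers receive Ps = Pb + 28 for each unit, where Pb is the price buyers pay.
Supply in terms of Pb becomes xs = -280 + 5(Pb + 28) = -140 + 5Pb. Setting this equal to demand: 571.2 - 0.6Pb = -140 + 5Pb, so Pb = 127.
Sellers receive Ps = 127 + 28 = 155; x' = 571.2 − 0.6·127 = 495.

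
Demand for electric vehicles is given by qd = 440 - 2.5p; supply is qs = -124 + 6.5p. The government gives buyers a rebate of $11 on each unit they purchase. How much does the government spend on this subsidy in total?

Pre-subsidy: 440 - 2.5p = -124 + 6.5p gives p* = 188/3, q* = 850/3.
With the rebate, buyers effectively pay pb = ps − 11, where ps is the price sellers receive.
Demand in terms of ps becomes qd = 440 − 2.5(ps − 11) = 467.5 - 2.5ps. Setting this equal to supply: 467.5 - 2.5ps = -124 + 6.5ps, so ps = 1183/18.
Buyers pay pb = 1183/18 − 11 = 985/18; q' = -124 + 6.5·(1183/18) = 10915/36.
Government outlay = subsidy × quantity = 11 × 10915/36 = 120065/36.

Government cost = 120065/36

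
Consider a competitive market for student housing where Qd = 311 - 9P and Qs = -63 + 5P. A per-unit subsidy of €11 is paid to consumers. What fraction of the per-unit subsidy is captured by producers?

Pre-subsidy: 311 - 9P = -63 + 5P gives P* = 187/7, Q* = 494/7.
With the rebate, buyers effectively pay Pb = Ps − 11, where Ps is the price sellers receive.
Demand in terms of Ps becomes Qd = 311 − 9(Ps − 11) = 410 - 9Ps. Setting this equal to supply: 410 - 9Ps = -63 + 5Ps, so Ps = 473/14.
Buyers pay Pb = 473/14 − 11 = 319/14; Q' = -63 + 5·(473/14) = 1483/14.
Buyers' price falls by P* − Pb = 187/7 − 319/14 = 55/14; sellers' price rises by Ps − P* = 473/14 − 187/7 = 99/14.
So producers capture (99/14)/11 = 9/14 of each unit of subsidy.

Producer share = 9/14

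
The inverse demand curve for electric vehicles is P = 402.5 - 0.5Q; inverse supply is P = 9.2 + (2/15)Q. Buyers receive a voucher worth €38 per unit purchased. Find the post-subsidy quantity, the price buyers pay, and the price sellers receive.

Q' = 681; buyers pay €62; sellers receive €100

Pre-subsidy: 402.5 - 0.5Q = 9.2 + (2/15)Q gives Q* = 621 and P* = 92.
With the rebate, buyers effectively pay Pb = Ps − 38, where Ps is the price sellers receive.
On the curves, Pb = 402.5 - 0.5Q and Ps = 9.2 + (2/15)Q; the wedge Ps − Pb = 38 gives 9.2 + (2/15)Q − (402.5 - 0.5Q) = 38, so Q' = 681.
Then Pb = 402.5 − 0.5·681 = 62 and Ps = 9.2 + (2/15)·681 = 100.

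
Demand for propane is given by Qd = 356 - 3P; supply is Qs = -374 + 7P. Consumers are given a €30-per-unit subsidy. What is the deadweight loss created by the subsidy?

Pre-subsidy: 356 - 3P = -374 + 7P gives P* = 73, Q* = 137.
With the rebate, buyers effectively pay Pb = Ps − 30, where Ps is the price sellers receive.
Demand in terms of Ps becomes Qd = 356 − 3(Ps − 30) = 446 - 3Ps. Setting this equal to supply: 446 - 3Ps = -374 + 7Ps, so Ps = 82.
Buyers pay Pb = 82 − 30 = 52; Q' = -374 + 7·82 = 200.
The subsidy expands output by 200 − 137 = 63 past the efficient level; on those units the gap between marginal cost and willingness to pay runs from 0 up to 30.
DWL = ½ × 30 × 63 = 945.

Deadweight loss = €945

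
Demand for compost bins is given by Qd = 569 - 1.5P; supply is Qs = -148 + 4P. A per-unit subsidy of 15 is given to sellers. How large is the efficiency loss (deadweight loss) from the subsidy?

Deadweight loss = 1350/11

Pre-subsidy: 569 - 1.5P = -148 + 4P gives P* = 1434/11, Q* = 4108/11.
With the subsidy, sellers receive Ps = Pb + 15 for each unit, where Pb is the price buyers pay.
Supply in terms of Pb becomes Qs = -148 + 4(Pb + 15) = -88 + 4Pb. Setting this equal to demand: 569 - 1.5Pb = -88 + 4Pb, so Pb = 1314/11.
Sellers receive Ps = 1314/11 + 15 = 1479/11; Q' = 569 − 1.5·(1314/11) = 4288/11.
The subsidy expands output by 4288/11 − 4108/11 = 180/11 past the efficient level; on those units the gap between marginal cost and willingness to pay runs from 0 up to 15.
DWL = ½ × 15 × 180/11 = 1350/11.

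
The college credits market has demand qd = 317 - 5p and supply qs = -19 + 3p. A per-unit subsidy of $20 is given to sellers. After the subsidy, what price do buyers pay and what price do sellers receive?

Pre-subsidy: 317 - 5p = -19 + 3p gives p* = 42, q* = 107.
With the subsidy, sellers receive ps = pb + 20 for each unit, where pb is the price buyers pay.
Supply in terms of pb becomes qs = -19 + 3(pb + 20) = 41 + 3pb. Setting this equal to demand: 317 - 5pb = 41 + 3pb, so pb = 34.5.
Sellers receive ps = 34.5 + 20 = 54.5; q' = 317 − 5·34.5 = 144.5.

Buyers pay $34.5; sellers receive $54.5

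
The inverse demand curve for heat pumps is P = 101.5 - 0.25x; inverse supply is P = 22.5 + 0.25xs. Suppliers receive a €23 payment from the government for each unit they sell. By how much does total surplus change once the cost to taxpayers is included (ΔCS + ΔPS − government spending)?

Net change in total surplus = -€529

Pre-subsidy: 101.5 - 0.25x = 22.5 + 0.25x gives x* = 158 and P* = 62.
With the subsidy, sellers receive Ps = Pb + 23 for each unit, where Pb is the price buyers pay.
On the curves, Pb = 101.5 - 0.25x and Ps = 22.5 + 0.25x; the wedge Ps − Pb = 23 gives 22.5 + 0.25x − (101.5 - 0.25x) = 23, so x' = 204.
Then Pb = 101.5 − 0.25·204 = 50.5 and Ps = 22.5 + 0.25·204 = 73.5.
ΔCS = ½(158 + 204)(62 − 50.5) = 2081.5; ΔPS = ½(158 + 204)(73.5 − 62) = 2081.5.
Government spending = 23 × 204 = 4692.
Net change = 2081.5 + 2081.5 − 4692 = -529. The loss equals the DWL triangle ½·23·46.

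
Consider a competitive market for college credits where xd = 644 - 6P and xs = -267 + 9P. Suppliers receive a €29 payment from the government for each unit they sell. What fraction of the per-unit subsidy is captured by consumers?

Pre-subsidy: 644 - 6P = -267 + 9P gives P* = 911/15, x* = 279.6.
With the subsidy, sellers receive Ps = Pb + 29 for each unit, where Pb is the price buyers pay.
Supply in terms of Pb becomes xs = -267 + 9(Pb + 29) = -6 + 9Pb. Setting this equal to demand: 644 - 6Pb = -6 + 9Pb, so Pb = 130/3.
Sellers receive Ps = 130/3 + 29 = 217/3; x' = 644 − 6·(130/3) = 384.
Buyers' price falls by P* − Pb = 911/15 − 130/3 = 17.4; sellers' price rises by Ps − P* = 217/3 − 911/15 = 11.6.
So consumers capture 17.4/29 = 0.6 of each unit of subsidy.

Consumer share = 0.6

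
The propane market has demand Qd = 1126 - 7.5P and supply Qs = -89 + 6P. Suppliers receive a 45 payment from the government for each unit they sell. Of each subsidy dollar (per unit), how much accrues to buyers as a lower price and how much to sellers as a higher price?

Buyers gain 20 per unit; sellers gain 25 per unit

Pre-subsidy: 1126 - 7.5P = -89 + 6P gives P* = 90, Q* = 451.
With the subsidy, sellers receive Ps = Pb + 45 for each unit, where Pb is the price buyers pay.
Supply in terms of Pb becomes Qs = -89 + 6(Pb + 45) = 181 + 6Pb. Setting this equal to demand: 1126 - 7.5Pb = 181 + 6Pb, so Pb = 70.
Sellers receive Ps = 70 + 45 = 115; Q' = 1126 − 7.5·70 = 601.
Buyers' price falls by P* − Pb = 90 − 70 = 20; sellers' price rises by Ps − P* = 115 − 90 = 25.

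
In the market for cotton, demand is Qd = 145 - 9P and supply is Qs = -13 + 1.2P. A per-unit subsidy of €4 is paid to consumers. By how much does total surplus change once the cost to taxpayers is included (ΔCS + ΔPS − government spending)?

Net change in total surplus = -144/17

Pre-subsidy: 145 - 9P = -13 + 1.2P gives P* = 790/51, Q* = 95/17.
With the rebate, buyers effectively pay Pb = Ps − 4, where Ps is the price sellers receive.
Demand in terms of Ps becomes Qd = 145 − 9(Ps − 4) = 181 - 9Ps. Setting this equal to supply: 181 - 9Ps = -13 + 1.2Ps, so Ps = 970/51.
Buyers pay Pb = 970/51 − 4 = 766/51; Q' = -13 + 1.2·(970/51) = 167/17.
ΔCS = ½(95/17 + 167/17)(790/51 − 766/51) = 1048/289; ΔPS = ½(95/17 + 167/17)(970/51 − 790/51) = 7860/289.
Government spending = 4 × 167/17 = 668/17.
Net change = 1048/289 + 7860/289 − 668/17 = -144/17. The loss equals the DWL triangle ½·4·72/17.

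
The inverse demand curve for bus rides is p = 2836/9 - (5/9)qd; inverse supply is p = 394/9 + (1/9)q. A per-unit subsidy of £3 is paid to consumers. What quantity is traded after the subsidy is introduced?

q' = 411.5

Pre-subsidy: 2836/9 - (5/9)q = 394/9 + (1/9)q gives q* = 407 and p* = 89.
With the rebate, buyers effectively pay pb = ps − 3, where ps is the price sellers receive.
On the curves, pb = 2836/9 - (5/9)q and ps = 394/9 + (1/9)q; the wedge ps − pb = 3 gives 394/9 + (1/9)q − (2836/9 - (5/9)q) = 3, so q' = 411.5.
Then pb = 2836/9 − (5/9)·411.5 = 86.5 and ps = 394/9 + (1/9)·411.5 = 89.5.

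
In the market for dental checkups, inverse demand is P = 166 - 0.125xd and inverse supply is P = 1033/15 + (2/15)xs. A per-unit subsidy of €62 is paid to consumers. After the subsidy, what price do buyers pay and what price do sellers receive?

Buyers pay €89; sellers receive €151

Pre-subsidy: 166 - 0.125x = 1033/15 + (2/15)x gives x* = 376 and P* = 119.
With the rebate, buyers effectively pay Pb = Ps − 62, where Ps is the price sellers receive.
On the curves, Pb = 166 - 0.125x and Ps = 1033/15 + (2/15)x; the wedge Ps − Pb = 62 gives 1033/15 + (2/15)x − (166 - 0.125x) = 62, so x' = 616.
Then Pb = 166 − 0.125·616 = 89 and Ps = 1033/15 + (2/15)·616 = 151.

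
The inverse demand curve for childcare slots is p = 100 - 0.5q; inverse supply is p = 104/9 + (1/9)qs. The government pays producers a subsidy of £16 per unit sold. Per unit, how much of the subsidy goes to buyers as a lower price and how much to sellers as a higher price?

Pre-subsidy: 100 - 0.5q = 104/9 + (1/9)q gives q* = 1592/11 and p* = 304/11.
With the subsidy, sellers receive ps = pb + 16 for each unit, where pb is the price buyers pay.
On the curves, pb = 100 - 0.5q and ps = 104/9 + (1/9)q; the wedge ps − pb = 16 gives 104/9 + (1/9)q − (100 - 0.5q) = 16, so q' = 1880/11.
Then pb = 100 − 0.5·(1880/11) = 160/11 and ps = 104/9 + (1/9)·(1880/11) = 336/11.
Buyers' price falls by p* − pb = 304/11 − 160/11 = 144/11; sellers' price rises by ps − p* = 336/11 − 304/11 = 32/11.

Buyers gain 144/11 per unit; sellers gain 32/11 per unit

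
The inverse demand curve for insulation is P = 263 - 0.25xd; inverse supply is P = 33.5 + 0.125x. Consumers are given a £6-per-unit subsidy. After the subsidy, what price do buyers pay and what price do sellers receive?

Buyers pay £106; sellers receive £112

Pre-subsidy: 263 - 0.25x = 33.5 + 0.125x gives x* = 612 and P* = 110.
With the rebate, buyers effectively pay Pb = Ps − 6, where Ps is the price sellers receive.
On the curves, Pb = 263 - 0.25x and Ps = 33.5 + 0.125x; the wedge Ps − Pb = 6 gives 33.5 + 0.125x − (263 - 0.25x) = 6, so x' = 628.
Then Pb = 263 − 0.25·628 = 106 and Ps = 33.5 + 0.125·628 = 112.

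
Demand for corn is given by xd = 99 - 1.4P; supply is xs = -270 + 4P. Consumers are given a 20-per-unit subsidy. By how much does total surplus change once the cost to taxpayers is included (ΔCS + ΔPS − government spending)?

Pre-subsidy: 99 - 1.4P = -270 + 4P gives P* = 205/3, x* = 10/3.
With the rebate, buyers effectively pay Pb = Ps − 20, where Ps is the price sellers receive.
Demand in terms of Ps becomes xd = 99 − 1.4(Ps − 20) = 127 - 1.4Ps. Setting this equal to supply: 127 - 1.4Ps = -270 + 4Ps, so Ps = 1985/27.
Buyers pay Pb = 1985/27 − 20 = 1445/27; x' = -270 + 4·(1985/27) = 650/27.
ΔCS = ½(10/3 + 650/27)(205/3 − 1445/27) = 148000/729; ΔPS = ½(10/3 + 650/27)(1985/27 − 205/3) = 51800/729.
Government spending = 20 × 650/27 = 13000/27.
Net change = 148000/729 + 51800/729 − 13000/27 = -5600/27. The loss equals the DWL triangle ½·20·560/27.

Net change in total surplus = -5600/27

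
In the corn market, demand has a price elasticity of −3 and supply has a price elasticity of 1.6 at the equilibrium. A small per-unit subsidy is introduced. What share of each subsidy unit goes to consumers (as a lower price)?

Consumer share = 8/23

For a small subsidy around the equilibrium, the benefit split depends on the relative slopes, which at a point are proportional to the elasticities.
Buyer share = εs/(εs + |εd|) = 1.6/(1.6 + 3) = 8/23; seller share = |εd|/(εs + |εd|) = 15/23.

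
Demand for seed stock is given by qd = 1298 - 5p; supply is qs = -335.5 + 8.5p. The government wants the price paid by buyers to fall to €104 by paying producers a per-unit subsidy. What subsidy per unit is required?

At a buyer price of 104, quantity demanded is 1298 − 5·104 = 778.
Sellers supply 778 only when they receive ps with -335.5 + 8.5·ps = 778, i.e. ps = 131.
s = ps − pb = 131 − 104 = 27.

Required subsidy s = €27 per unit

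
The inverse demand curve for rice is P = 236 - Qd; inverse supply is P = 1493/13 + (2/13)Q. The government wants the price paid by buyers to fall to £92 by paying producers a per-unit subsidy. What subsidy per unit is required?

At a buyer price of 92, quantity demanded is 236 − 1·92 = 144.
Sellers supply 144 only when they receive Ps = 1493/13 + (2/13)·144 = 137.
s = Ps − Pb = 137 − 92 = 45.

Required subsidy s = £45 per unit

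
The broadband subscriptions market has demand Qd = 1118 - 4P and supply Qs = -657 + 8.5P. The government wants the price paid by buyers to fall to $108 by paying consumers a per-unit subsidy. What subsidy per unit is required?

At a buyer price of 108, quantity demanded is 1118 − 4·108 = 686.
Sellers supply 686 only when they receive Ps with -657 + 8.5·Ps = 686, i.e. Ps = 158.
s = Ps − Pb = 158 − 108 = 50.

Required subsidy s = $50 per unit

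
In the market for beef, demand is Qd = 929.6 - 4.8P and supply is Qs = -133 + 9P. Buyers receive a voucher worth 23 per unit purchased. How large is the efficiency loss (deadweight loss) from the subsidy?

Pre-subsidy: 929.6 - 4.8P = -133 + 9P gives P* = 77, Q* = 560.
With the rebate, buyers effectively pay Pb = Ps − 23, where Ps is the price sellers receive.
Demand in terms of Ps becomes Qd = 929.6 − 4.8(Ps − 23) = 1040 - 4.8Ps. Setting this equal to supply: 1040 - 4.8Ps = -133 + 9Ps, so Ps = 85.
Buyers pay Pb = 85 − 23 = 62; Q' = -133 + 9·85 = 632.
The subsidy expands output by 632 − 560 = 72 past the efficient level; on those units the gap between marginal cost and willingness to pay runs from 0 up to 23.
DWL = ½ × 23 × 72 = 828.

Deadweight loss = 828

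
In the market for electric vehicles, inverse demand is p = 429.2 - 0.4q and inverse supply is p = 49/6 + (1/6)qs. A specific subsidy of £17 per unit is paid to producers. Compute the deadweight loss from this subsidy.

Pre-subsidy: 429.2 - 0.4q = 49/6 + (1/6)q gives q* = 743 and p* = 132.
With the subsidy, sellers receive ps = pb + 17 for each unit, where pb is the price buyers pay.
On the curves, pb = 429.2 - 0.4q and ps = 49/6 + (1/6)q; the wedge ps − pb = 17 gives 49/6 + (1/6)q − (429.2 - 0.4q) = 17, so q' = 773.
Then pb = 429.2 − 0.4·773 = 120 and ps = 49/6 + (1/6)·773 = 137.
The subsidy expands output by 773 − 743 = 30 past the efficient level; on those units the gap between marginal cost and willingness to pay runs from 0 up to 17.
DWL = ½ × 17 × 30 = 255.

Deadweight loss = £255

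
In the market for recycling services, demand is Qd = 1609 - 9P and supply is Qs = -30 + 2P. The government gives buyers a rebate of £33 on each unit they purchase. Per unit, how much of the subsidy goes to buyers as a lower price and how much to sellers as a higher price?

Buyers gain £6 per unit; sellers gain £27 per unit

Pre-subsidy: 1609 - 9P = -30 + 2P gives P* = 149, Q* = 268.
With the rebate, buyers effectively pay Pb = Ps − 33, where Ps is the price sellers receive.
Demand in terms of Ps becomes Qd = 1609 − 9(Ps − 33) = 1906 - 9Ps. Setting this equal to supply: 1906 - 9Ps = -30 + 2Ps, so Ps = 176.
Buyers pay Pb = 176 − 33 = 143; Q' = -30 + 2·176 = 322.
Buyers' price falls by P* − Pb = 149 − 143 = 6; sellers' price rises by Ps − P* = 176 − 149 = 27.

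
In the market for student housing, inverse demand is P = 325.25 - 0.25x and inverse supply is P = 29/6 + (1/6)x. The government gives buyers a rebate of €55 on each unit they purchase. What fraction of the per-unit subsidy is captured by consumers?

Consumer share = 0.6

Pre-subsidy: 325.25 - 0.25x = 29/6 + (1/6)x gives x* = 769 and P* = 133.
With the rebate, buyers effectively pay Pb = Ps − 55, where Ps is the price sellers receive.
On the curves, Pb = 325.25 - 0.25x and Ps = 29/6 + (1/6)x; the wedge Ps − Pb = 55 gives 29/6 + (1/6)x − (325.25 - 0.25x) = 55, so x' = 901.
Then Pb = 325.25 − 0.25·901 = 100 and Ps = 29/6 + (1/6)·901 = 155.
Buyers' price falls by P* − Pb = 133 − 100 = 33; sellers' price rises by Ps − P* = 155 − 133 = 22.
So consumers capture 33/55 = 0.6 of each unit of subsidy.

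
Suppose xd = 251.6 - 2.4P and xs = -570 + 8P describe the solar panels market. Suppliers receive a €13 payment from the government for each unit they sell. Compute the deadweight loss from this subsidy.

Pre-subsidy: 251.6 - 2.4P = -570 + 8P gives P* = 79, x* = 62.
With the subsidy, sellers receive Ps = Pb + 13 for each unit, where Pb is the price buyers pay.
Supply in terms of Pb becomes xs = -570 + 8(Pb + 13) = -466 + 8Pb. Setting this equal to demand: 251.6 - 2.4Pb = -466 + 8Pb, so Pb = 69.
Sellers receive Ps = 69 + 13 = 82; x' = 251.6 − 2.4·69 = 86.
The subsidy expands output by 86 − 62 = 24 past the efficient level; on those units the gap between marginal cost and willingness to pay runs from 0 up to 13.
DWL = ½ × 13 × 24 = 156.

Deadweight loss = €156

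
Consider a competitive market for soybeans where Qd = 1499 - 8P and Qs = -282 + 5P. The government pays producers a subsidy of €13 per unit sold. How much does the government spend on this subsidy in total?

Government cost = €5759

Pre-subsidy: 1499 - 8P = -282 + 5P gives P* = 137, Q* = 403.
With the subsidy, sellers receive Ps = Pb + 13 for each unit, where Pb is the price buyers pay.
Supply in terms of Pb becomes Qs = -282 + 5(Pb + 13) = -217 + 5Pb. Setting this equal to demand: 1499 - 8Pb = -217 + 5Pb, so Pb = 132.
Sellers receive Ps = 132 + 13 = 145; Q' = 1499 − 8·132 = 443.
Government outlay = subsidy × quantity = 13 × 443 = 5759.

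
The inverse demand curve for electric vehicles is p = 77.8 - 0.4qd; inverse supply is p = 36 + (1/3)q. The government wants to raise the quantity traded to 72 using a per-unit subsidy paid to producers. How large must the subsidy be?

Required subsidy s = 11 per unit

At q = 72, from the demand curve buyers pay pb = 77.8 − 0.4·72 = 49; from the supply curve sellers need ps = 36 + (1/3)·72 = 60.
The subsidy must fill the gap: s = ps − pb = 60 − 49 = 11.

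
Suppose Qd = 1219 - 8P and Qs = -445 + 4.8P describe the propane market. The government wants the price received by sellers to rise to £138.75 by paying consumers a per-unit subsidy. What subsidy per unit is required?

Required subsidy s = £14 per unit

At a seller price of 138.75, quantity supplied is -445 + 4.8·138.75 = 221.
Buyers absorb 221 only when they pay Pb with 1219 − 8·Pb = 221, i.e. Pb = 124.75.
s = Ps − Pb = 138.75 − 124.75 = 14.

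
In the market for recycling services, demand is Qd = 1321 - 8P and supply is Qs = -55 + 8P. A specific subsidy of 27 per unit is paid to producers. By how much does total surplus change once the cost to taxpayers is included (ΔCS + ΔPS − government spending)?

Pre-subsidy: 1321 - 8P = -55 + 8P gives P* = 86, Q* = 633.
With the subsidy, sellers receive Ps = Pb + 27 for each unit, where Pb is the price buyers pay.
Supply in terms of Pb becomes Qs = -55 + 8(Pb + 27) = 161 + 8Pb. Setting this equal to demand: 1321 - 8Pb = 161 + 8Pb, so Pb = 72.5.
Sellers receive Ps = 72.5 + 27 = 99.5; Q' = 1321 − 8·72.5 = 741.
ΔCS = ½(633 + 741)(86 − 72.5) = 9274.5; ΔPS = ½(633 + 741)(99.5 − 86) = 9274.5.
Government spending = 27 × 741 = 20007.
Net change = 9274.5 + 9274.5 − 20007 = -1458. The loss equals the DWL triangle ½·27·108.

Net change in total surplus = -1458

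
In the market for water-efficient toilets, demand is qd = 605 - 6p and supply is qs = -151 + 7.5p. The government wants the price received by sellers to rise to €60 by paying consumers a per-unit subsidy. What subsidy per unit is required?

Required subsidy s = €9 per unit

At a seller price of 60, quantity supplied is -151 + 7.5·60 = 299.
Buyers absorb 299 only when they pay pb with 605 − 6·pb = 299, i.e. pb = 51.
s = ps − pb = 60 − 51 = 9.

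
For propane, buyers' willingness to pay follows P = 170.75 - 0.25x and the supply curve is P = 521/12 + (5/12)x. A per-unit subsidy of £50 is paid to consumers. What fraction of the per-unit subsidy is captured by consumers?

Pre-subsidy: 170.75 - 0.25x = 521/12 + (5/12)x gives x* = 191 and P* = 123.
With the rebate, buyers effectively pay Pb = Ps − 50, where Ps is the price sellers receive.
On the curves, Pb = 170.75 - 0.25x and Ps = 521/12 + (5/12)x; the wedge Ps − Pb = 50 gives 521/12 + (5/12)x − (170.75 - 0.25x) = 50, so x' = 266.
Then Pb = 170.75 − 0.25·266 = 104.25 and Ps = 521/12 + (5/12)·266 = 154.25.
Buyers' price falls by P* − Pb = 123 − 104.25 = 18.75; sellers' price rises by Ps − P* = 154.25 − 123 = 31.25.
So consumers capture 18.75/50 = 0.375 of each unit of subsidy.

Consumer share = 0.375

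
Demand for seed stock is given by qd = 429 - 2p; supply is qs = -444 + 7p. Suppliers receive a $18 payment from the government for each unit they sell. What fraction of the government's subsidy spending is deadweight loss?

DWL / government spending = 14/263

Pre-subsidy: 429 - 2p = -444 + 7p gives p* = 97, q* = 235.
With the subsidy, sellers receive ps = pb + 18 for each unit, where pb is the price buyers pay.
Supply in terms of pb becomes qs = -444 + 7(pb + 18) = -318 + 7pb. Setting this equal to demand: 429 - 2pb = -318 + 7pb, so pb = 83.
Sellers receive ps = 83 + 18 = 101; q' = 429 − 2·83 = 263.
ΔCS = ½(235 + 263)(97 − 83) = 3486; ΔPS = ½(235 + 263)(101 − 97) = 996.
Government spending = 18 × 263 = 4734.
DWL = ½ × 18 × (263 − 235) = 252; fraction = 252 / 4734 = 14/263.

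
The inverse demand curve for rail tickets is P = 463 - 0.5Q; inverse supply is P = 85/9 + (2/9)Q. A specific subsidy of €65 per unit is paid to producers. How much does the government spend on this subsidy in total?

Pre-subsidy: 463 - 0.5Q = 85/9 + (2/9)Q gives Q* = 628 and P* = 149.
With the subsidy, sellers receive Ps = Pb + 65 for each unit, where Pb is the price buyers pay.
On the curves, Pb = 463 - 0.5Q and Ps = 85/9 + (2/9)Q; the wedge Ps − Pb = 65 gives 85/9 + (2/9)Q − (463 - 0.5Q) = 65, so Q' = 718.
Then Pb = 463 − 0.5·718 = 104 and Ps = 85/9 + (2/9)·718 = 169.
Government outlay = subsidy × quantity = 65 × 718 = 46670.

Government cost = €46670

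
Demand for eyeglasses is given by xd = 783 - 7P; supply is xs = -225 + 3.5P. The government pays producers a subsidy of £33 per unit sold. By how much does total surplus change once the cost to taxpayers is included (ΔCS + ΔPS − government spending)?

Pre-subsidy: 783 - 7P = -225 + 3.5P gives P* = 96, x* = 111.
With the subsidy, sellers receive Ps = Pb + 33 for each unit, where Pb is the price buyers pay.
Supply in terms of Pb becomes xs = -225 + 3.5(Pb + 33) = -109.5 + 3.5Pb. Setting this equal to demand: 783 - 7Pb = -109.5 + 3.5Pb, so Pb = 85.
Sellers receive Ps = 85 + 33 = 118; x' = 783 − 7·85 = 188.
ΔCS = ½(111 + 188)(96 − 85) = 1644.5; ΔPS = ½(111 + 188)(118 − 96) = 3289.
Government spending = 33 × 188 = 6204.
Net change = 1644.5 + 3289 − 6204 = -1270.5. The loss equals the DWL triangle ½·33·77.

Net change in total surplus = -£1270.5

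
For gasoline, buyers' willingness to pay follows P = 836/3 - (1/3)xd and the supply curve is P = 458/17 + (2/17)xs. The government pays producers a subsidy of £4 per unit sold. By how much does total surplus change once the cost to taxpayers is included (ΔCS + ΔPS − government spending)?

Net change in total surplus = -408/23

Pre-subsidy: 836/3 - (1/3)x = 458/17 + (2/17)x gives x* = 12838/23 and P* = 2130/23.
With the subsidy, sellers receive Ps = Pb + 4 for each unit, where Pb is the price buyers pay.
On the curves, Pb = 836/3 - (1/3)x and Ps = 458/17 + (2/17)x; the wedge Ps − Pb = 4 gives 458/17 + (2/17)x − (836/3 - (1/3)x) = 4, so x' = 13042/23.
Then Pb = 836/3 − (1/3)·(13042/23) = 2062/23 and Ps = 458/17 + (2/17)·(13042/23) = 2154/23.
ΔCS = ½(12838/23 + 13042/23)(2130/23 − 2062/23) = 879920/529; ΔPS = ½(12838/23 + 13042/23)(2154/23 − 2130/23) = 310560/529.
Government spending = 4 × 13042/23 = 52168/23.
Net change = 879920/529 + 310560/529 − 52168/23 = -408/23. The loss equals the DWL triangle ½·4·204/23.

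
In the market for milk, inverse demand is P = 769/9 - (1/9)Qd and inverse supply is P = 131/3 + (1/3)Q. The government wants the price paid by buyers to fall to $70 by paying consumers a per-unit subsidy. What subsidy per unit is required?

At a buyer price of 70, quantity demanded is 769 − 9·70 = 139.
Sellers supply 139 only when they receive Ps = 131/3 + (1/3)·139 = 90.
s = Ps − Pb = 90 − 70 = 20.

Required subsidy s = $20 per unit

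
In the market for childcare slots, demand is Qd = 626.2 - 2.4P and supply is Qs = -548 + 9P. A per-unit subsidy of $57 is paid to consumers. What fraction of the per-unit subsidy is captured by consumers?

Pre-subsidy: 626.2 - 2.4P = -548 + 9P gives P* = 103, Q* = 379.
With the rebate, buyers effectively pay Pb = Ps − 57, where Ps is the price sellers receive.
Demand in terms of Ps becomes Qd = 626.2 − 2.4(Ps − 57) = 763 - 2.4Ps. Setting this equal to supply: 763 - 2.4Ps = -548 + 9Ps, so Ps = 115.
Buyers pay Pb = 115 − 57 = 58; Q' = -548 + 9·115 = 487.
Buyers' price falls by P* − Pb = 103 − 58 = 45; sellers' price rises by Ps − P* = 115 − 103 = 12.
So consumers capture 45/57 = 15/19 of each unit of subsidy.

Consumer share = 15/19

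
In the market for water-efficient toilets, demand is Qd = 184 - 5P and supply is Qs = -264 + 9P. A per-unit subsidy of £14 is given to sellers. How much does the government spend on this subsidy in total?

Government cost = £966

Pre-subsidy: 184 - 5P = -264 + 9P gives P* = 32, Q* = 24.
With the subsidy, sellers receive Ps = Pb + 14 for each unit, where Pb is the price buyers pay.
Supply in terms of Pb becomes Qs = -264 + 9(Pb + 14) = -138 + 9Pb. Setting this equal to demand: 184 - 5Pb = -138 + 9Pb, so Pb = 23.
Sellers receive Ps = 23 + 14 = 37; Q' = 184 − 5·23 = 69.
Government outlay = subsidy × quantity = 14 × 69 = 966.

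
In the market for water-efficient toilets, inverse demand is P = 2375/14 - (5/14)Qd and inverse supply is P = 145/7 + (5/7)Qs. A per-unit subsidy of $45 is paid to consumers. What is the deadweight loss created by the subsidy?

Deadweight loss = $945

Pre-subsidy: 2375/14 - (5/14)Q = 145/7 + (5/7)Q gives Q* = 139 and P* = 120.
With the rebate, buyers effectively pay Pb = Ps − 45, where Ps is the price sellers receive.
On the curves, Pb = 2375/14 - (5/14)Q and Ps = 145/7 + (5/7)Q; the wedge Ps − Pb = 45 gives 145/7 + (5/7)Q − (2375/14 - (5/14)Q) = 45, so Q' = 181.
Then Pb = 2375/14 − (5/14)·181 = 105 and Ps = 145/7 + (5/7)·181 = 150.
The subsidy expands output by 181 − 139 = 42 past the efficient level; on those units the gap between marginal cost and willingness to pay runs from 0 up to 45.
DWL = ½ × 45 × 42 = 945.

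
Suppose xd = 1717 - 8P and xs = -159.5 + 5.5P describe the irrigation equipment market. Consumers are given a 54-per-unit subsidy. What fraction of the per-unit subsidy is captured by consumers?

Pre-subsidy: 1717 - 8P = -159.5 + 5.5P gives P* = 139, x* = 605.
With the rebate, buyers effectively pay Pb = Ps − 54, where Ps is the price sellers receive.
Demand in terms of Ps becomes xd = 1717 − 8(Ps − 54) = 2149 - 8Ps. Setting this equal to supply: 2149 - 8Ps = -159.5 + 5.5Ps, so Ps = 171.
Buyers pay Pb = 171 − 54 = 117; x' = -159.5 + 5.5·171 = 781.
Buyers' price falls by P* − Pb = 139 − 117 = 22; sellers' price rises by Ps − P* = 171 − 139 = 32.
So consumers capture 22/54 = 11/27 of each unit of subsidy.

Consumer share = 11/27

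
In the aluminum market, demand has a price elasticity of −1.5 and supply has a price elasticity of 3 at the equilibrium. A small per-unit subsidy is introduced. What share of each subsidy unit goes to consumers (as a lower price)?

Consumer share = 2/3

For a small subsidy around the equilibrium, the benefit split depends on the relative slopes, which at a point are proportional to the elasticities.
Buyer share = εs/(εs + |εd|) = 3/(3 + 1.5) = 2/3; seller share = |εd|/(εs + |εd|) = 1/3.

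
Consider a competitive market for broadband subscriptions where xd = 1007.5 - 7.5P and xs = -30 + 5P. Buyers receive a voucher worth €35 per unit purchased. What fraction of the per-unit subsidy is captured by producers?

Pre-subsidy: 1007.5 - 7.5P = -30 + 5P gives P* = 83, x* = 385.
With the rebate, buyers effectively pay Pb = Ps − 35, where Ps is the price sellers receive.
Demand in terms of Ps becomes xd = 1007.5 − 7.5(Ps − 35) = 1270 - 7.5Ps. Setting this equal to supply: 1270 - 7.5Ps = -30 + 5Ps, so Ps = 104.
Buyers pay Pb = 104 − 35 = 69; x' = -30 + 5·104 = 490.
Buyers' price falls by P* − Pb = 83 − 69 = 14; sellers' price rises by Ps − P* = 104 − 83 = 21.
So producers capture 21/35 = 0.6 of each unit of subsidy.

Producer share = 0.6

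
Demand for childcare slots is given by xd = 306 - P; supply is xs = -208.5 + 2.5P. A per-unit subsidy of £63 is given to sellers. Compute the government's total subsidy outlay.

Pre-subsidy: 306 - P = -208.5 + 2.5P gives P* = 147, x* = 159.
With the subsidy, sellers receive Ps = Pb + 63 for each unit, where Pb is the price buyers pay.
Supply in terms of Pb becomes xs = -208.5 + 2.5(Pb + 63) = -51 + 2.5Pb. Setting this equal to demand: 306 - Pb = -51 + 2.5Pb, so Pb = 102.
Sellers receive Ps = 102 + 63 = 165; x' = 306 − 1·102 = 204.
Government outlay = subsidy × quantity = 63 × 204 = 12852.

Government cost = £12852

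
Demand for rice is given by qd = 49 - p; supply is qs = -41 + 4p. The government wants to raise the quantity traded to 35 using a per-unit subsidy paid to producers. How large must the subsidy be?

At q = 35, invert demand for the buyer price: pb = (49 − 35)/1 = 14; invert supply for the seller price: ps = (35 − (-41))/4 = 19.
The subsidy must fill the gap: s = ps − pb = 19 − 14 = 5.

Required subsidy s = 5 per unit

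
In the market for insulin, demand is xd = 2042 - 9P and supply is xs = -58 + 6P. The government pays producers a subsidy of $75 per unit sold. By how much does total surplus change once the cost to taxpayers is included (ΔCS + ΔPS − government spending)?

Net change in total surplus = -$10125

Pre-subsidy: 2042 - 9P = -58 + 6P gives P* = 140, x* = 782.
With the subsidy, sellers receive Ps = Pb + 75 for each unit, where Pb is the price buyers pay.
Supply in terms of Pb becomes xs = -58 + 6(Pb + 75) = 392 + 6Pb. Setting this equal to demand: 2042 - 9Pb = 392 + 6Pb, so Pb = 110.
Sellers receive Ps = 110 + 75 = 185; x' = 2042 − 9·110 = 1052.
ΔCS = ½(782 + 1052)(140 − 110) = 27510; ΔPS = ½(782 + 1052)(185 − 140) = 41265.
Government spending = 75 × 1052 = 78900.
Net change = 27510 + 41265 − 78900 = -10125. The loss equals the DWL triangle ½·75·270.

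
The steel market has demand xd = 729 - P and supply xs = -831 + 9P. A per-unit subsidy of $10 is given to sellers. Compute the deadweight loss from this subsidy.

Pre-subsidy: 729 - P = -831 + 9P gives P* = 156, x* = 573.
With the subsidy, sellers receive Ps = Pb + 10 for each unit, where Pb is the price buyers pay.
Supply in terms of Pb becomes xs = -831 + 9(Pb + 10) = -741 + 9Pb. Setting this equal to demand: 729 - Pb = -741 + 9Pb, so Pb = 147.
Sellers receive Ps = 147 + 10 = 157; x' = 729 − 1·147 = 582.
The subsidy expands output by 582 − 573 = 9 past the efficient level; on those units the gap between marginal cost and willingness to pay runs from 0 up to 10.
DWL = ½ × 10 × 9 = 45.

Deadweight loss = $45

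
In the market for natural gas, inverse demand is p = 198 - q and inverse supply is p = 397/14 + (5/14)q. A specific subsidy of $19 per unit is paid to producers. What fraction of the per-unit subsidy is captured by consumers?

Consumer share = 14/19

Pre-subsidy: 198 - q = 397/14 + (5/14)q gives q* = 125 and p* = 73.
With the subsidy, sellers receive ps = pb + 19 for each unit, where pb is the price buyers pay.
On the curves, pb = 198 - q and ps = 397/14 + (5/14)q; the wedge ps − pb = 19 gives 397/14 + (5/14)q − (198 - q) = 19, so q' = 139.
Then pb = 198 − 1·139 = 59 and ps = 397/14 + (5/14)·139 = 78.
Buyers' price falls by p* − pb = 73 − 59 = 14; sellers' price rises by ps − p* = 78 − 73 = 5.
So consumers capture 14/19 = 14/19 of each unit of subsidy.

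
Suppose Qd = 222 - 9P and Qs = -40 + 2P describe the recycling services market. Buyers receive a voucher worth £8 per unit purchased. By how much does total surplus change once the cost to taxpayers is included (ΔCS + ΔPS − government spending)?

Net change in total surplus = -576/11

Pre-subsidy: 222 - 9P = -40 + 2P gives P* = 262/11, Q* = 84/11.
With the rebate, buyers effectively pay Pb = Ps − 8, where Ps is the price sellers receive.
Demand in terms of Ps becomes Qd = 222 − 9(Ps − 8) = 294 - 9Ps. Setting this equal to supply: 294 - 9Ps = -40 + 2Ps, so Ps = 334/11.
Buyers pay Pb = 334/11 − 8 = 246/11; Q' = -40 + 2·(334/11) = 228/11.
ΔCS = ½(84/11 + 228/11)(262/11 − 246/11) = 2496/121; ΔPS = ½(84/11 + 228/11)(334/11 − 262/11) = 11232/121.
Government spending = 8 × 228/11 = 1824/11.
Net change = 2496/121 + 11232/121 − 1824/11 = -576/11. The loss equals the DWL triangle ½·8·144/11.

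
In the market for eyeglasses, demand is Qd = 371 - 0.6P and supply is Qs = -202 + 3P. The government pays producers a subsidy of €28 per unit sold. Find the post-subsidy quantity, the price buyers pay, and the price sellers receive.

Pre-subsidy: 371 - 0.6P = -202 + 3P gives P* = 955/6, Q* = 275.5.
With the subsidy, sellers receive Ps = Pb + 28 for each unit, where Pb is the price buyers pay.
Supply in terms of Pb becomes Qs = -202 + 3(Pb + 28) = -118 + 3Pb. Setting this equal to demand: 371 - 0.6Pb = -118 + 3Pb, so Pb = 815/6.
Sellers receive Ps = 815/6 + 28 = 983/6; Q' = 371 − 0.6·(815/6) = 289.5.

Q' = 289.5; buyers pay 815/6; sellers receive 983/6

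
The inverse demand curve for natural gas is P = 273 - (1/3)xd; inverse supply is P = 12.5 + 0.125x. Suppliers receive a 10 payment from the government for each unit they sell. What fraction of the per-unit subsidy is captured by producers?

Producer share = 3/11

Pre-subsidy: 273 - (1/3)x = 12.5 + 0.125x gives x* = 6252/11 and P* = 919/11.
With the subsidy, sellers receive Ps = Pb + 10 for each unit, where Pb is the price buyers pay.
On the curves, Pb = 273 - (1/3)x and Ps = 12.5 + 0.125x; the wedge Ps − Pb = 10 gives 12.5 + 0.125x − (273 - (1/3)x) = 10, so x' = 6492/11.
Then Pb = 273 − (1/3)·(6492/11) = 839/11 and Ps = 12.5 + 0.125·(6492/11) = 949/11.
Buyers' price falls by P* − Pb = 919/11 − 839/11 = 80/11; sellers' price rises by Ps − P* = 949/11 − 919/11 = 30/11.
So producers capture (30/11)/10 = 3/11 of each unit of subsidy.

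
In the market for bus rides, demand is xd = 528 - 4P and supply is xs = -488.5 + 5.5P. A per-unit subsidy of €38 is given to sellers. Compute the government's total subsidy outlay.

Pre-subsidy: 528 - 4P = -488.5 + 5.5P gives P* = 107, x* = 100.
With the subsidy, sellers receive Ps = Pb + 38 for each unit, where Pb is the price buyers pay.
Supply in terms of Pb becomes xs = -488.5 + 5.5(Pb + 38) = -279.5 + 5.5Pb. Setting this equal to demand: 528 - 4Pb = -279.5 + 5.5Pb, so Pb = 85.
Sellers receive Ps = 85 + 38 = 123; x' = 528 − 4·85 = 188.
Government outlay = subsidy × quantity = 38 × 188 = 7144.

Government cost = €7144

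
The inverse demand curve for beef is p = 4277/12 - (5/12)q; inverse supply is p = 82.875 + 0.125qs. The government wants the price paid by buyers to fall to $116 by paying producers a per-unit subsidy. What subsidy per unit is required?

At a buyer price of 116, quantity demanded is 855.4 − 2.4·116 = 577.
Sellers supply 577 only when they receive ps = 82.875 + 0.125·577 = 155.
s = ps − pb = 155 − 116 = 39.

Required subsidy s = $39 per unit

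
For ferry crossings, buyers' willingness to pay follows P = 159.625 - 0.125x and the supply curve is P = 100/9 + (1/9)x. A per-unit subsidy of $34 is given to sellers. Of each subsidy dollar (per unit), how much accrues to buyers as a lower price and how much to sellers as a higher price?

Pre-subsidy: 159.625 - 0.125x = 100/9 + (1/9)x gives x* = 629 and P* = 81.
With the subsidy, sellers receive Ps = Pb + 34 for each unit, where Pb is the price buyers pay.
On the curves, Pb = 159.625 - 0.125x and Ps = 100/9 + (1/9)x; the wedge Ps − Pb = 34 gives 100/9 + (1/9)x − (159.625 - 0.125x) = 34, so x' = 773.
Then Pb = 159.625 − 0.125·773 = 63 and Ps = 100/9 + (1/9)·773 = 97.
Buyers' price falls by P* − Pb = 81 − 63 = 18; sellers' price rises by Ps − P* = 97 − 81 = 16.

Buyers gain $18 per unit; sellers gain $16 per unit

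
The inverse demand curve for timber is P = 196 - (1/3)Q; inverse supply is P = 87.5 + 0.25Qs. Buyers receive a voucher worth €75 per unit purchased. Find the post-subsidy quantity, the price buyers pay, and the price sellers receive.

Pre-subsidy: 196 - (1/3)Q = 87.5 + 0.25Q gives Q* = 186 and P* = 134.
With the rebate, buyers effectively pay Pb = Ps − 75, where Ps is the price sellers receive.
On the curves, Pb = 196 - (1/3)Q and Ps = 87.5 + 0.25Q; the wedge Ps − Pb = 75 gives 87.5 + 0.25Q − (196 - (1/3)Q) = 75, so Q' = 2202/7.
Then Pb = 196 − (1/3)·(2202/7) = 638/7 and Ps = 87.5 + 0.25·(2202/7) = 1163/7.

Q' = 2202/7; buyers pay 638/7; sellers receive 1163/7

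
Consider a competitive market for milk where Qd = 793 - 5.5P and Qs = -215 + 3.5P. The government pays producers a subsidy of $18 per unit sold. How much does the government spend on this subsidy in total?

Government cost = $3879

Pre-subsidy: 793 - 5.5P = -215 + 3.5P gives P* = 112, Q* = 177.
With the subsidy, sellers receive Ps = Pb + 18 for each unit, where Pb is the price buyers pay.
Supply in terms of Pb becomes Qs = -215 + 3.5(Pb + 18) = -152 + 3.5Pb. Setting this equal to demand: 793 - 5.5Pb = -152 + 3.5Pb, so Pb = 105.
Sellers receive Ps = 105 + 18 = 123; Q' = 793 − 5.5·105 = 215.5.
Government outlay = subsidy × quantity = 18 × 215.5 = 3879.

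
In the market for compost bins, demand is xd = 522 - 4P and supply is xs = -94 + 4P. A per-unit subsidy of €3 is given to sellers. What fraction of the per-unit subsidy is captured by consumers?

Consumer share = 0.5

Pre-subsidy: 522 - 4P = -94 + 4P gives P* = 77, x* = 214.
With the subsidy, sellers receive Ps = Pb + 3 for each unit, where Pb is the price buyers pay.
Supply in terms of Pb becomes xs = -94 + 4(Pb + 3) = -82 + 4Pb. Setting this equal to demand: 522 - 4Pb = -82 + 4Pb, so Pb = 75.5.
Sellers receive Ps = 75.5 + 3 = 78.5; x' = 522 − 4·75.5 = 220.
Buyers' price falls by P* − Pb = 77 − 75.5 = 1.5; sellers' price rises by Ps − P* = 78.5 − 77 = 1.5.
So consumers capture 1.5/3 = 0.5 of each unit of subsidy.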